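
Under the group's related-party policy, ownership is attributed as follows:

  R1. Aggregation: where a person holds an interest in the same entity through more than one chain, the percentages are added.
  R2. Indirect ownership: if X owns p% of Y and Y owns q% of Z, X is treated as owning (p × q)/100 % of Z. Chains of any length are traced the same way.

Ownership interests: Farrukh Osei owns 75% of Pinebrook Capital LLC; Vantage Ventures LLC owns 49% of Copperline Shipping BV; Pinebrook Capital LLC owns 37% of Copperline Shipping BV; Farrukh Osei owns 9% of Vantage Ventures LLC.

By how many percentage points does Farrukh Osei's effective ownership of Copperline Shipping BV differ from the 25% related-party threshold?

Chain via Pinebrook Capital LLC (R2): 75% × 37% = 27.75% of Copperline Shipping BV.
Chain via Vantage Ventures LLC (R2): 9% × 49% = 4.41% of Copperline Shipping BV.
Aggregating (R1): 27.75% + 4.41% = 32.16%.
32.16% exceeds the 25% threshold by 7.16 percentage points.

7.16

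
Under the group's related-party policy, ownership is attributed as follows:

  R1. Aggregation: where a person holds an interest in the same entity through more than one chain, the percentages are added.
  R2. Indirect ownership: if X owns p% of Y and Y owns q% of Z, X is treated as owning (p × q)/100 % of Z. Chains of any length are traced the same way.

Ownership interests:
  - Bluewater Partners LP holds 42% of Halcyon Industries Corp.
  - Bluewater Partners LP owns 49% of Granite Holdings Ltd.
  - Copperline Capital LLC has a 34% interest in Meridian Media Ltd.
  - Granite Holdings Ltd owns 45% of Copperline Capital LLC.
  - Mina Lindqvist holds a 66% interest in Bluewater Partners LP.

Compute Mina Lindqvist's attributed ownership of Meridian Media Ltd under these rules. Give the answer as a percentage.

4.94802%

Chain via Bluewater Partners LP → Granite Holdings Ltd → Copperline Capital LLC (R2): 66% × 49% × 45% × 34% = 4.94802% of Meridian Media Ltd.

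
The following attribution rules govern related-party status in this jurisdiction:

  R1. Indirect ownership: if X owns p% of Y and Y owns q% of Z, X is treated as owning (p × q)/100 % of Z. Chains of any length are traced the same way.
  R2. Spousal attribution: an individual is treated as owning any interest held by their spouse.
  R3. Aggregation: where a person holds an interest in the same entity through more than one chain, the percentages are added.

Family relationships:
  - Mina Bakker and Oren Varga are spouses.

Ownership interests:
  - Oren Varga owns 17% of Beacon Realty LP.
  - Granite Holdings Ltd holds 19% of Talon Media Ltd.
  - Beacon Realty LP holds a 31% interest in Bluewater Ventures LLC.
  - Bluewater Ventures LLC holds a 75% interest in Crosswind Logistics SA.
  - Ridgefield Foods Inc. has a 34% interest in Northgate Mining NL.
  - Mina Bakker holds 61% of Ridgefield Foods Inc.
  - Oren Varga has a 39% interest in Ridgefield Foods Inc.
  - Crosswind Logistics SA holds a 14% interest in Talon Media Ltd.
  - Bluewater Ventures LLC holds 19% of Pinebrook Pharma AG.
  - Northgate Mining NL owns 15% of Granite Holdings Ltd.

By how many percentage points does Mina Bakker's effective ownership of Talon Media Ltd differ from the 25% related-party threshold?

By spousal attribution (R2), Mina Bakker is treated as also owning Oren Varga's interest in Ridgefield Foods Inc, giving 61% + 39% = 100%.
By spousal attribution (R2), Mina Bakker is treated as owning Oren Varga's 17% interest in Beacon Realty LP.
Chain via Ridgefield Foods Inc. → Northgate Mining NL → Granite Holdings Ltd (R1): 100% × 34% × 15% × 19% = 0.969% of Talon Media Ltd.
Chain via Beacon Realty LP → Bluewater Ventures LLC → Crosswind Logistics SA (R1): 17% × 31% × 75% × 14% = 0.55335% of Talon Media Ltd.
Aggregating (R3): 0.969% + 0.55335% = 1.52235%.
1.52235% falls short of the 25% threshold by 23.47765 percentage points.

23.47765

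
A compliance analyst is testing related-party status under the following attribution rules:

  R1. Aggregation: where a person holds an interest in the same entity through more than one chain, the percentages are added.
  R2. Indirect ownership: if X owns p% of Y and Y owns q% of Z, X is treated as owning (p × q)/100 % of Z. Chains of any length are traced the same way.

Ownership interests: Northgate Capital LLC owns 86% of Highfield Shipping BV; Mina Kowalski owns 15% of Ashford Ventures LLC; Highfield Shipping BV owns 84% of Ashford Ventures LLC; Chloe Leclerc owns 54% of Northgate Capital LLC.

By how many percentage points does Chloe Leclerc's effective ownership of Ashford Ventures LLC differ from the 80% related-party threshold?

Chain via Northgate Capital LLC → Highfield Shipping BV (R2): 54% × 86% × 84% = 39.0096% of Ashford Ventures LLC.
39.0096% falls short of the 80% threshold by 40.9904 percentage points.

40.9904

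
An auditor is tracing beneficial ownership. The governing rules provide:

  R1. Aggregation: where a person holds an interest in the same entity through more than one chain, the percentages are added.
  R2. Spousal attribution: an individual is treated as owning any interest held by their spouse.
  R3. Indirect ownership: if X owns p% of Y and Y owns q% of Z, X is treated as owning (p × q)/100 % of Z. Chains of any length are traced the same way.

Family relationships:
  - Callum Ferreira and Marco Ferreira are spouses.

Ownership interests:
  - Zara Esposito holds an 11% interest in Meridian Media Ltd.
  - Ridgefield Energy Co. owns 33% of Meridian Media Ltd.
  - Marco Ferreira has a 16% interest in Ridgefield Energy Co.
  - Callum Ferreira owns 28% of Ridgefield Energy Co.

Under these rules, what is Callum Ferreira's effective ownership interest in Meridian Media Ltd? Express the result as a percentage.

By spousal attribution (R2), Callum Ferreira is treated as also owning Marco Ferreira's interest in Ridgefield Energy Co, giving 28% + 16% = 44%.
Chain via Ridgefield Energy Co. (R3): 44% × 33% = 14.52% of Meridian Media Ltd.

14.52%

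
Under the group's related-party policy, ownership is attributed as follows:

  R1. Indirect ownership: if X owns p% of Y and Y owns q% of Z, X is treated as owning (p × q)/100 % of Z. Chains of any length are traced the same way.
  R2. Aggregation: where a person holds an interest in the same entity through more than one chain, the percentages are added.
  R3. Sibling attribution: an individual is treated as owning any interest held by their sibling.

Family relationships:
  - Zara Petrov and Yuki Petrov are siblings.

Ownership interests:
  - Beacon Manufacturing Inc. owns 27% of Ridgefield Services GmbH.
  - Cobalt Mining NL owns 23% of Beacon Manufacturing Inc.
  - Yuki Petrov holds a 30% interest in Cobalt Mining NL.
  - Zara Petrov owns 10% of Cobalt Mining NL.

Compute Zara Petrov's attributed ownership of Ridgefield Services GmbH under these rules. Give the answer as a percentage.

By sibling attribution (R3), Zara Petrov is treated as also owning Yuki Petrov's interest in Cobalt Mining NL, giving 10% + 30% = 40%.
Chain via Cobalt Mining NL → Beacon Manufacturing Inc. (R1): 40% × 23% × 27% = 2.484% of Ridgefield Services GmbH.

2.484%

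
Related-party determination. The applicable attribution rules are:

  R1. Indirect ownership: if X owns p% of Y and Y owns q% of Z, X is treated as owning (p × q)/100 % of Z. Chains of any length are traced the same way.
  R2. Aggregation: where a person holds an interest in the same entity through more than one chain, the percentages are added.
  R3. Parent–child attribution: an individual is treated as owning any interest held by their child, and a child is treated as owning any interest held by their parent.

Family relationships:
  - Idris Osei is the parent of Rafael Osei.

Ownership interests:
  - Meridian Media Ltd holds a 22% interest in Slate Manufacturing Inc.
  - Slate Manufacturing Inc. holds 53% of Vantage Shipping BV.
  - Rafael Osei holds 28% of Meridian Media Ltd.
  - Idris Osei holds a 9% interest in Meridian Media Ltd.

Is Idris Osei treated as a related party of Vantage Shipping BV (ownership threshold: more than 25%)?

By parent–child attribution (R3), Idris Osei is treated as also owning Rafael Osei's interest in Meridian Media Ltd, giving 9% + 28% = 37%.
Chain via Meridian Media Ltd → Slate Manufacturing Inc. (R1): 37% × 22% × 53% = 4.3142% of Vantage Shipping BV.
4.3142% does not exceed the 25% threshold, so Idris is not a related party to Vantage Shipping BV.

No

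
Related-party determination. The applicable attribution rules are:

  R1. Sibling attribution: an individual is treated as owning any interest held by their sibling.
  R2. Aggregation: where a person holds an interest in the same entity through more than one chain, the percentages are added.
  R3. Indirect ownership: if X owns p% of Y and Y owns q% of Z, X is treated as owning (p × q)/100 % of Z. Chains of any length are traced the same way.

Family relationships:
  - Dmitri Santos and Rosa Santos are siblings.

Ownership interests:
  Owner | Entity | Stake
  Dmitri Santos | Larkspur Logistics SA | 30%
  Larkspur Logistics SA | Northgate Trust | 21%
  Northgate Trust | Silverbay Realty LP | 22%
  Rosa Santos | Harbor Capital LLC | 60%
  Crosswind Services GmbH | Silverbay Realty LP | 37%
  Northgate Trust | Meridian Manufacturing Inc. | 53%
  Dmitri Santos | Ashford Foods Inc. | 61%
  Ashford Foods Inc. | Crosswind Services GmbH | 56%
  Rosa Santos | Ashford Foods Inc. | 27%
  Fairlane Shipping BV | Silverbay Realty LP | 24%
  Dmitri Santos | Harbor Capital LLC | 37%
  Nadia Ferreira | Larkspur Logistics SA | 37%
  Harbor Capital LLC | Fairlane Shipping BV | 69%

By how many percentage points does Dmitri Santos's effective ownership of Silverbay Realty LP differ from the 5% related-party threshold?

By sibling attribution (R1), Dmitri Santos is treated as also owning Rosa Santos's interest in Ashford Foods Inc, giving 61% + 27% = 88%.
By sibling attribution (R1), Dmitri Santos is treated as also owning Rosa Santos's interest in Harbor Capital LLC, giving 37% + 60% = 97%.
Chain via Ashford Foods Inc. → Crosswind Services GmbH (R3): 88% × 56% × 37% = 18.2336% of Silverbay Realty LP.
Chain via Larkspur Logistics SA → Northgate Trust (R3): 30% × 21% × 22% = 1.386% of Silverbay Realty LP.
Chain via Harbor Capital LLC → Fairlane Shipping BV (R3): 97% × 69% × 24% = 16.0632% of Silverbay Realty LP.
Aggregating (R2): 18.2336% + 1.386% + 16.0632% = 35.6828%.
35.6828% exceeds the 5% threshold by 30.6828 percentage points.

30.6828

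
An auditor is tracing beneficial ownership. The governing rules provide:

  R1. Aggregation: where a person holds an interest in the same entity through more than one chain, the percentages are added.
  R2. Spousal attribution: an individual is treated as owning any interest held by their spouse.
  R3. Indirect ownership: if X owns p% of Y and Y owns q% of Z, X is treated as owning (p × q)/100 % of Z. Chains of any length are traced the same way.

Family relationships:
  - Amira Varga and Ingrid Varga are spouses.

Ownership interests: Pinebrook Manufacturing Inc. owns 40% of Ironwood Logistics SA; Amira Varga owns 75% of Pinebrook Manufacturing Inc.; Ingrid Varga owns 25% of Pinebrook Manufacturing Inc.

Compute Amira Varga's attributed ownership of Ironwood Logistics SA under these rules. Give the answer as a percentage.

By spousal attribution (R2), Amira Varga is treated as also owning Ingrid Varga's interest in Pinebrook Manufacturing Inc, giving 75% + 25% = 100%.
Chain via Pinebrook Manufacturing Inc. (R3): 100% × 40% = 40% of Ironwood Logistics SA.

40%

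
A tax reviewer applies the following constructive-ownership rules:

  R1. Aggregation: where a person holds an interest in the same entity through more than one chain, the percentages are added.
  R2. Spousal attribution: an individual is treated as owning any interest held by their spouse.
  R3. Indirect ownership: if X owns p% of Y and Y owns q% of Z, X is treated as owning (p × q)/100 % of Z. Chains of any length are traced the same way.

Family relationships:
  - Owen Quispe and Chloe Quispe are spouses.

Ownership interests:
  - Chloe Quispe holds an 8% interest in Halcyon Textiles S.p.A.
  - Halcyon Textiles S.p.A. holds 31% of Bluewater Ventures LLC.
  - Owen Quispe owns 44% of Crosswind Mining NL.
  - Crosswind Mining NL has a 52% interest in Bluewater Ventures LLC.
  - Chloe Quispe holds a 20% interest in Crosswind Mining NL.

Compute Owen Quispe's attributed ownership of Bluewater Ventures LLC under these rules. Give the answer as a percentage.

By spousal attribution (R2), Owen Quispe is treated as also owning Chloe Quispe's interest in Crosswind Mining NL, giving 44% + 20% = 64%.
By spousal attribution (R2), Owen Quispe is treated as owning Chloe Quispe's 8% interest in Halcyon Textiles S.p.A.
Chain via Crosswind Mining NL (R3): 64% × 52% = 33.28% of Bluewater Ventures LLC.
Chain via Halcyon Textiles S.p.A. (R3): 8% × 31% = 2.48% of Bluewater Ventures LLC.
Aggregating (R1): 33.28% + 2.48% = 35.76%.

35.76%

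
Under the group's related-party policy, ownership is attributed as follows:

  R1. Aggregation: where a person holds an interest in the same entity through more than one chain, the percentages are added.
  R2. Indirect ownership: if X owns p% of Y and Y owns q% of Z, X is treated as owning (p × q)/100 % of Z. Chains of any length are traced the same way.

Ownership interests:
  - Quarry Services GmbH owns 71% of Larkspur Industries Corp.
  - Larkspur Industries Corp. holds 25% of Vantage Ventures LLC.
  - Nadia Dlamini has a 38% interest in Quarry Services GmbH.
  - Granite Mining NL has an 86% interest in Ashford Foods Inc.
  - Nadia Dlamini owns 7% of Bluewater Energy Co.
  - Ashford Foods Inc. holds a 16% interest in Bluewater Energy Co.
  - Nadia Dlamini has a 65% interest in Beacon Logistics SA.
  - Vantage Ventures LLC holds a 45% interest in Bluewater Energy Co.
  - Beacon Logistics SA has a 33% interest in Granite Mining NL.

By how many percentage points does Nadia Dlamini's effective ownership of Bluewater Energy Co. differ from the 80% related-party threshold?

67.01323

Chain via Quarry Services GmbH → Larkspur Industries Corp. → Vantage Ventures LLC (R2): 38% × 71% × 25% × 45% = 3.03525% of Bluewater Energy Co.
Chain via Beacon Logistics SA → Granite Mining NL → Ashford Foods Inc. (R2): 65% × 33% × 86% × 16% = 2.95152% of Bluewater Energy Co.
Direct interest in Bluewater Energy Co: 7%.
Aggregating (R1): 3.03525% + 2.95152% + 7% = 12.98677%.
12.98677% falls short of the 80% threshold by 67.01323 percentage points.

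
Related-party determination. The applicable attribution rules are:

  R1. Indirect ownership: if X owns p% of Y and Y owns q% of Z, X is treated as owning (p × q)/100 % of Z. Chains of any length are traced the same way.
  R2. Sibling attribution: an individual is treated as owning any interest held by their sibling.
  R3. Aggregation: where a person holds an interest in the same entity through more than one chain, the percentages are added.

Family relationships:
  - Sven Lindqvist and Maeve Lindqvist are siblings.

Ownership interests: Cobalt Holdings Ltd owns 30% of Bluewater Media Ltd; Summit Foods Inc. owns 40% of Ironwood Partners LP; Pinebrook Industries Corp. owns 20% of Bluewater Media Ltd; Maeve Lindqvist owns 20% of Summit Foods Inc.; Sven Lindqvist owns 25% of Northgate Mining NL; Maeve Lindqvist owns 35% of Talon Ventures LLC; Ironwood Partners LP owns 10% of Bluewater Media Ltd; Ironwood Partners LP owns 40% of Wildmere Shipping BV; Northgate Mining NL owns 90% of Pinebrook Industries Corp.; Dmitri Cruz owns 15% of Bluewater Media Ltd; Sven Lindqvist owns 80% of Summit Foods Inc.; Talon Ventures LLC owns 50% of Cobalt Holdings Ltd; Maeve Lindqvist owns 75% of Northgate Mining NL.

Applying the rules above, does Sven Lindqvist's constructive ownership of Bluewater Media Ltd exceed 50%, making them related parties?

No

By sibling attribution (R2), Sven Lindqvist is treated as also owning Maeve Lindqvist's interest in Summit Foods Inc, giving 80% + 20% = 100%.
By sibling attribution (R2), Sven Lindqvist is treated as also owning Maeve Lindqvist's interest in Northgate Mining NL, giving 25% + 75% = 100%.
By sibling attribution (R2), Sven Lindqvist is treated as owning Maeve Lindqvist's 35% interest in Talon Ventures LLC.
Chain via Summit Foods Inc. → Ironwood Partners LP (R1): 100% × 40% × 10% = 4% of Bluewater Media Ltd.
Chain via Northgate Mining NL → Pinebrook Industries Corp. (R1): 100% × 90% × 20% = 18% of Bluewater Media Ltd.
Chain via Talon Ventures LLC → Cobalt Holdings Ltd (R1): 35% × 50% × 30% = 5.25% of Bluewater Media Ltd.
Aggregating (R3): 4% + 18% + 5.25% = 27.25%.
27.25% does not exceed the 50% threshold, so Sven is not a related party to Bluewater Media Ltd.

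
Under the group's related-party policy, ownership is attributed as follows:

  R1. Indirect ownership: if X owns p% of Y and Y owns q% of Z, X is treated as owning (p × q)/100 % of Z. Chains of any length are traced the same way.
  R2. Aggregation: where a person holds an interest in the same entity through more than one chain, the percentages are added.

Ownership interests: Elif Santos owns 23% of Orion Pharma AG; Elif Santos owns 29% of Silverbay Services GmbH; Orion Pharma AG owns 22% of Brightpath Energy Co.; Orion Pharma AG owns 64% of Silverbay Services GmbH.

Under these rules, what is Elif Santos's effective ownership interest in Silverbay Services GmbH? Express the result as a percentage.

Chain via Orion Pharma AG (R1): 23% × 64% = 14.72% of Silverbay Services GmbH.
Direct interest in Silverbay Services GmbH: 29%.
Aggregating (R2): 14.72% + 29% = 43.72%.

43.72%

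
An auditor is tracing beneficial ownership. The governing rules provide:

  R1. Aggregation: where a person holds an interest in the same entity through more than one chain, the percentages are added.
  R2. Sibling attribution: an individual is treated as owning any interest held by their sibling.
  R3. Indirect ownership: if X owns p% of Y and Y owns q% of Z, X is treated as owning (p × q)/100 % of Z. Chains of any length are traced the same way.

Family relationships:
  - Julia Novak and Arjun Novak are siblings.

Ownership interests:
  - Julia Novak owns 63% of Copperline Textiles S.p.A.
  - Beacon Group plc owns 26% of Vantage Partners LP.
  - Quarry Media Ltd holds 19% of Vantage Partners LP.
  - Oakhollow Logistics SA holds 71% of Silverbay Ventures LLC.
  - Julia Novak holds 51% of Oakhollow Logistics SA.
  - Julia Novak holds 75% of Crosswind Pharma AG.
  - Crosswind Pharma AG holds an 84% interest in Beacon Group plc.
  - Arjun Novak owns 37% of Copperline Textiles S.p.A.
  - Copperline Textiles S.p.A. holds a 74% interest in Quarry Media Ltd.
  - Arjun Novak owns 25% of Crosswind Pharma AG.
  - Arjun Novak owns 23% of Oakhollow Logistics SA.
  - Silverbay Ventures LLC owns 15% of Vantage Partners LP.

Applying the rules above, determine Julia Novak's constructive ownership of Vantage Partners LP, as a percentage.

43.781%

By sibling attribution (R2), Julia Novak is treated as also owning Arjun Novak's interest in Crosswind Pharma AG, giving 75% + 25% = 100%.
By sibling attribution (R2), Julia Novak is treated as also owning Arjun Novak's interest in Oakhollow Logistics SA, giving 51% + 23% = 74%.
By sibling attribution (R2), Julia Novak is treated as also owning Arjun Novak's interest in Copperline Textiles S.p.A, giving 63% + 37% = 100%.
Chain via Crosswind Pharma AG → Beacon Group plc (R3): 100% × 84% × 26% = 21.84% of Vantage Partners LP.
Chain via Oakhollow Logistics SA → Silverbay Ventures LLC (R3): 74% × 71% × 15% = 7.881% of Vantage Partners LP.
Chain via Copperline Textiles S.p.A. → Quarry Media Ltd (R3): 100% × 74% × 19% = 14.06% of Vantage Partners LP.
Aggregating (R1): 21.84% + 7.881% + 14.06% = 43.781%.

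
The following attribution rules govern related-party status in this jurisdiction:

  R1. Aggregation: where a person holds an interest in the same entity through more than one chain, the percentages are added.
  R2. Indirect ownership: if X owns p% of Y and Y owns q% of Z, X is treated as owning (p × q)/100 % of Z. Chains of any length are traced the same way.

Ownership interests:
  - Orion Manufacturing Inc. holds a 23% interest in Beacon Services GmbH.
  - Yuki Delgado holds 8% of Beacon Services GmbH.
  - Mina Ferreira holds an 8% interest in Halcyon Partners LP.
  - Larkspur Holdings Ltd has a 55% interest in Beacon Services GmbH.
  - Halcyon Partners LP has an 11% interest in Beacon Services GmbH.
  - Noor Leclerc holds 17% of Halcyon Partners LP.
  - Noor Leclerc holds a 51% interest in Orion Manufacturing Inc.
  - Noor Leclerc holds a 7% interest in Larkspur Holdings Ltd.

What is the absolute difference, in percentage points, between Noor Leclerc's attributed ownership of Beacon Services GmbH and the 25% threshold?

Chain via Orion Manufacturing Inc. (R2): 51% × 23% = 11.73% of Beacon Services GmbH.
Chain via Halcyon Partners LP (R2): 17% × 11% = 1.87% of Beacon Services GmbH.
Chain via Larkspur Holdings Ltd (R2): 7% × 55% = 3.85% of Beacon Services GmbH.
Aggregating (R1): 11.73% + 1.87% + 3.85% = 17.45%.
17.45% falls short of the 25% threshold by 7.55 percentage points.

7.55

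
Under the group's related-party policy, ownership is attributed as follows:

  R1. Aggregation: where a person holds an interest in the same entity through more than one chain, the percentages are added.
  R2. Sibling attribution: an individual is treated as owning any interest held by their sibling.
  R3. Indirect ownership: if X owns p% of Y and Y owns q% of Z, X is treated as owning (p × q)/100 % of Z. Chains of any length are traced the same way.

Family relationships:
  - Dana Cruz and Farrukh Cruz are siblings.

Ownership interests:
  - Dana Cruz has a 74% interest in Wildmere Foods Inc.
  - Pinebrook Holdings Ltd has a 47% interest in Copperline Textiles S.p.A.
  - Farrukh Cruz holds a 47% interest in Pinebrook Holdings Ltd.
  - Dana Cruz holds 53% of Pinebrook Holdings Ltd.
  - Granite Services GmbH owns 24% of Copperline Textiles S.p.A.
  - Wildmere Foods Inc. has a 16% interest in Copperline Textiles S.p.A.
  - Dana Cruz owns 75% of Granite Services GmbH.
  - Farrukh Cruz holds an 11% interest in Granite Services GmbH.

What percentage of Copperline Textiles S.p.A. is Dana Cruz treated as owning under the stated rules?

By sibling attribution (R2), Dana Cruz is treated as also owning Farrukh Cruz's interest in Granite Services GmbH, giving 75% + 11% = 86%.
By sibling attribution (R2), Dana Cruz is treated as also owning Farrukh Cruz's interest in Pinebrook Holdings Ltd, giving 53% + 47% = 100%.
Chain via Wildmere Foods Inc. (R3): 74% × 16% = 11.84% of Copperline Textiles S.p.A.
Chain via Granite Services GmbH (R3): 86% × 24% = 20.64% of Copperline Textiles S.p.A.
Chain via Pinebrook Holdings Ltd (R3): 100% × 47% = 47% of Copperline Textiles S.p.A.
Aggregating (R1): 11.84% + 20.64% + 47% = 79.48%.

79.48%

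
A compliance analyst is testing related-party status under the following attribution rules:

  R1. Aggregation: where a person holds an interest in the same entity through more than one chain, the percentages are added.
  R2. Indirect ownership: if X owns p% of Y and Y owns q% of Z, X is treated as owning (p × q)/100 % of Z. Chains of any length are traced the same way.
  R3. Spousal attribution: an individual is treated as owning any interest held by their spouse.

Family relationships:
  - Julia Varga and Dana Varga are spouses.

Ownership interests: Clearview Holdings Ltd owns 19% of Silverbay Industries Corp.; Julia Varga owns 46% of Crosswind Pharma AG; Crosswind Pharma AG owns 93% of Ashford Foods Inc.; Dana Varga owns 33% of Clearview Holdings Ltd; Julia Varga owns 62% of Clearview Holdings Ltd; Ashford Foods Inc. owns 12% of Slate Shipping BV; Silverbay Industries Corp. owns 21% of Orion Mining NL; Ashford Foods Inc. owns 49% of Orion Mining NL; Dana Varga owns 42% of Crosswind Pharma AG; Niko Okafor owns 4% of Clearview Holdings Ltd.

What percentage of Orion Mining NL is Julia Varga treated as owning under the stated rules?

By spousal attribution (R3), Julia Varga is treated as also owning Dana Varga's interest in Crosswind Pharma AG, giving 46% + 42% = 88%.
By spousal attribution (R3), Julia Varga is treated as also owning Dana Varga's interest in Clearview Holdings Ltd, giving 62% + 33% = 95%.
Chain via Crosswind Pharma AG → Ashford Foods Inc. (R2): 88% × 93% × 49% = 40.1016% of Orion Mining NL.
Chain via Clearview Holdings Ltd → Silverbay Industries Corp. (R2): 95% × 19% × 21% = 3.7905% of Orion Mining NL.
Aggregating (R1): 40.1016% + 3.7905% = 43.8921%.

43.8921%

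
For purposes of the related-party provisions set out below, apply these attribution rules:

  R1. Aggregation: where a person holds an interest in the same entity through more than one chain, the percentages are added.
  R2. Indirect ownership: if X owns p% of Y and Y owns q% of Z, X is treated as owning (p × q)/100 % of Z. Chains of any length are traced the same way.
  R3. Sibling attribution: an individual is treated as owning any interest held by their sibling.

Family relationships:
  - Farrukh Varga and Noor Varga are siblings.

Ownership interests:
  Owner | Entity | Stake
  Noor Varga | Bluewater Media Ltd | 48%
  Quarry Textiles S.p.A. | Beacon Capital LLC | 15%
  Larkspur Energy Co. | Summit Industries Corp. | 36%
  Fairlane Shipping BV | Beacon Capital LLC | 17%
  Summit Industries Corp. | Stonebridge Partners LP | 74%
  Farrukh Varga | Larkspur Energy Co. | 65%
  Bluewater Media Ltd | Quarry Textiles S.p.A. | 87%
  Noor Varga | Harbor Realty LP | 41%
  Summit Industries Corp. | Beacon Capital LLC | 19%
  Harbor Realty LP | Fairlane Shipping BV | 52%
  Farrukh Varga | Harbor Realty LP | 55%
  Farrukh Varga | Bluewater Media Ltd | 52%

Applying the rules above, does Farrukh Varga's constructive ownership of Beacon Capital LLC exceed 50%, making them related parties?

No

By sibling attribution (R3), Farrukh Varga is treated as also owning Noor Varga's interest in Harbor Realty LP, giving 55% + 41% = 96%.
By sibling attribution (R3), Farrukh Varga is treated as also owning Noor Varga's interest in Bluewater Media Ltd, giving 52% + 48% = 100%.
Chain via Harbor Realty LP → Fairlane Shipping BV (R2): 96% × 52% × 17% = 8.4864% of Beacon Capital LLC.
Chain via Bluewater Media Ltd → Quarry Textiles S.p.A. (R2): 100% × 87% × 15% = 13.05% of Beacon Capital LLC.
Chain via Larkspur Energy Co. → Summit Industries Corp. (R2): 65% × 36% × 19% = 4.446% of Beacon Capital LLC.
Aggregating (R1): 8.4864% + 13.05% + 4.446% = 25.9824%.
25.9824% does not exceed the 50% threshold, so Farrukh is not a related party to Beacon Capital LLC.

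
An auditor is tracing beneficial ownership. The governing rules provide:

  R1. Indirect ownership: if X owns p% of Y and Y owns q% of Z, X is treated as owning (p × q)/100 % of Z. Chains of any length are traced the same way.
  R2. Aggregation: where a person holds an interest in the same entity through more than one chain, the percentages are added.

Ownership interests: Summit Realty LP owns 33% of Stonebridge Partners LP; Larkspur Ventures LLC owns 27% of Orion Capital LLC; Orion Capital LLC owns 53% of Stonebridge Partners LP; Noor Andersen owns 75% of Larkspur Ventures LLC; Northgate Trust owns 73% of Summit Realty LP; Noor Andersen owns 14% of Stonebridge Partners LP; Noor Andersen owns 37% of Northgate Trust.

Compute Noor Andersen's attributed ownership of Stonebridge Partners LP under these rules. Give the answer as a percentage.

Chain via Northgate Trust → Summit Realty LP (R1): 37% × 73% × 33% = 8.9133% of Stonebridge Partners LP.
Chain via Larkspur Ventures LLC → Orion Capital LLC (R1): 75% × 27% × 53% = 10.7325% of Stonebridge Partners LP.
Direct interest in Stonebridge Partners LP: 14%.
Aggregating (R2): 8.9133% + 10.7325% + 14% = 33.6458%.

33.6458%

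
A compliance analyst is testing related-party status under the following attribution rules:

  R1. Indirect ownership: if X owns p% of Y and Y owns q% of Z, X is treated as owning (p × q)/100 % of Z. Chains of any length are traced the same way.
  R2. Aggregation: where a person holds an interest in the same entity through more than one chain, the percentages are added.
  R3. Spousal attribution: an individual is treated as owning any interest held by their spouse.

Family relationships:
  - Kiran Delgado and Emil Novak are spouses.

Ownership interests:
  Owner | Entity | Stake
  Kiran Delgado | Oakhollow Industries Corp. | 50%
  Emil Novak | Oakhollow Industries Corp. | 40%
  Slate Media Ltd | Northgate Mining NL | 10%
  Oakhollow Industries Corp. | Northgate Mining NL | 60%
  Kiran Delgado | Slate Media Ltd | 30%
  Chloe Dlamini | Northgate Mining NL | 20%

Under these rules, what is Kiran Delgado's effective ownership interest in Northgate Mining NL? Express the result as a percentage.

57%

By spousal attribution (R3), Kiran Delgado is treated as also owning Emil Novak's interest in Oakhollow Industries Corp, giving 50% + 40% = 90%.
Chain via Oakhollow Industries Corp. (R1): 90% × 60% = 54% of Northgate Mining NL.
Chain via Slate Media Ltd (R1): 30% × 10% = 3% of Northgate Mining NL.
Aggregating (R2): 54% + 3% = 57%.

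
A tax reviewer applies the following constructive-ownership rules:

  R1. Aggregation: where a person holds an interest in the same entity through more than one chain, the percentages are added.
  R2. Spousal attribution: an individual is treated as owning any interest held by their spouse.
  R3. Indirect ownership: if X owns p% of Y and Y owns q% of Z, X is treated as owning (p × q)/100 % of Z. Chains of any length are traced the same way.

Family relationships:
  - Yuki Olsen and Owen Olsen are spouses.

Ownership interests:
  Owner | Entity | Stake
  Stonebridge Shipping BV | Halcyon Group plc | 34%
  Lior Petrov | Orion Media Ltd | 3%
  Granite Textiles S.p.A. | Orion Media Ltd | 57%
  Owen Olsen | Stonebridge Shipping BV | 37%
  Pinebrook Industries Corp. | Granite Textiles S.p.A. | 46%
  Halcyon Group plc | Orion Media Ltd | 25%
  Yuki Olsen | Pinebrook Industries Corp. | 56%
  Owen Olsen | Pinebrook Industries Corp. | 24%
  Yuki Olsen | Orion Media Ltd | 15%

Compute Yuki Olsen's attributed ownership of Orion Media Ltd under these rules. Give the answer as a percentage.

39.121%

By spousal attribution (R2), Yuki Olsen is treated as also owning Owen Olsen's interest in Pinebrook Industries Corp, giving 56% + 24% = 80%.
By spousal attribution (R2), Yuki Olsen is treated as owning Owen Olsen's 37% interest in Stonebridge Shipping BV.
Chain via Pinebrook Industries Corp. → Granite Textiles S.p.A. (R3): 80% × 46% × 57% = 20.976% of Orion Media Ltd.
Direct interest in Orion Media Ltd: 15%.
Chain via Stonebridge Shipping BV → Halcyon Group plc (R3): 37% × 34% × 25% = 3.145% of Orion Media Ltd.
Aggregating (R1): 20.976% + 15% + 3.145% = 39.121%.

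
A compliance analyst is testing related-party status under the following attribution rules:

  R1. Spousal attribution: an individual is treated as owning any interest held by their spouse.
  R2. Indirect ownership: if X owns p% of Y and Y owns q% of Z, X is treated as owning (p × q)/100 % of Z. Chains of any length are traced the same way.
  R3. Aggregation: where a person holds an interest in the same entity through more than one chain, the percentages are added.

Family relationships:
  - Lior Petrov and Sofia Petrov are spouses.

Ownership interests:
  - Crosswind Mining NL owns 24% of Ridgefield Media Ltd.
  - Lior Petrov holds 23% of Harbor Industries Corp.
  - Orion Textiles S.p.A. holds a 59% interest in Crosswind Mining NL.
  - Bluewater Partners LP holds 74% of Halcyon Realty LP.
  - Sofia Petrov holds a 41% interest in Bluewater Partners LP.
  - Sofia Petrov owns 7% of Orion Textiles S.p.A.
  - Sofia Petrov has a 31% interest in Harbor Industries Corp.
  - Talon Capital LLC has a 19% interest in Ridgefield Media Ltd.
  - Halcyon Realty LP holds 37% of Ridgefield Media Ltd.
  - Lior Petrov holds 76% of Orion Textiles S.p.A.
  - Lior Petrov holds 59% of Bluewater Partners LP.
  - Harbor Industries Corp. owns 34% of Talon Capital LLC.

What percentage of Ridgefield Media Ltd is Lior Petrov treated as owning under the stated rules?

42.6212%

By spousal attribution (R1), Lior Petrov is treated as also owning Sofia Petrov's interest in Orion Textiles S.p.A, giving 76% + 7% = 83%.
By spousal attribution (R1), Lior Petrov is treated as also owning Sofia Petrov's interest in Bluewater Partners LP, giving 59% + 41% = 100%.
By spousal attribution (R1), Lior Petrov is treated as also owning Sofia Petrov's interest in Harbor Industries Corp, giving 23% + 31% = 54%.
Chain via Orion Textiles S.p.A. → Crosswind Mining NL (R2): 83% × 59% × 24% = 11.7528% of Ridgefield Media Ltd.
Chain via Bluewater Partners LP → Halcyon Realty LP (R2): 100% × 74% × 37% = 27.38% of Ridgefield Media Ltd.
Chain via Harbor Industries Corp. → Talon Capital LLC (R2): 54% × 34% × 19% = 3.4884% of Ridgefield Media Ltd.
Aggregating (R3): 11.7528% + 27.38% + 3.4884% = 42.6212%.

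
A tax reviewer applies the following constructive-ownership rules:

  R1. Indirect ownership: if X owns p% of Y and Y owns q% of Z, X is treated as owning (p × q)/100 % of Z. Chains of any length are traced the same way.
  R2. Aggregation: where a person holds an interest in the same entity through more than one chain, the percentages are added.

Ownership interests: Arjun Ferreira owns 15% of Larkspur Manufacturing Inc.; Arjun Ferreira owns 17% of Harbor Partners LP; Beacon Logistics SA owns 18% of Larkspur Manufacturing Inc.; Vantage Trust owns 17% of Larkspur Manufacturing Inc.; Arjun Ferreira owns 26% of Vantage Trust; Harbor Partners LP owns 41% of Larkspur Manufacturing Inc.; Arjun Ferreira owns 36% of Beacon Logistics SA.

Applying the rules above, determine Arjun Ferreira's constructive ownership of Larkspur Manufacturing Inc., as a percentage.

Chain via Harbor Partners LP (R1): 17% × 41% = 6.97% of Larkspur Manufacturing Inc.
Chain via Vantage Trust (R1): 26% × 17% = 4.42% of Larkspur Manufacturing Inc.
Chain via Beacon Logistics SA (R1): 36% × 18% = 6.48% of Larkspur Manufacturing Inc.
Direct interest in Larkspur Manufacturing Inc: 15%.
Aggregating (R2): 6.97% + 4.42% + 6.48% + 15% = 32.87%.

32.87%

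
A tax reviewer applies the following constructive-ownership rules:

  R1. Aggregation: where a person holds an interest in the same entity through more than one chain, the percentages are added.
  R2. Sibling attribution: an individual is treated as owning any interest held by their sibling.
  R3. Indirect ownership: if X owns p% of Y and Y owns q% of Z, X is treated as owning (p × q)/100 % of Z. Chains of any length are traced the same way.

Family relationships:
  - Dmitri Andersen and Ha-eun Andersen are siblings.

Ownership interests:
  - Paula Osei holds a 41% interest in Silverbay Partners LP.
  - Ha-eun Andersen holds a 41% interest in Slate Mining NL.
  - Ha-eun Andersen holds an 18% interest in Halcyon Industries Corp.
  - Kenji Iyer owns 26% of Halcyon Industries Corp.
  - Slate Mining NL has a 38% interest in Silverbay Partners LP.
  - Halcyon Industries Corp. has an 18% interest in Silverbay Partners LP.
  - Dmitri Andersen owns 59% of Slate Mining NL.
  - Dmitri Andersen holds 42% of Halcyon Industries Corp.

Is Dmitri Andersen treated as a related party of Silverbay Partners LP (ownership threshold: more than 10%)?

By sibling attribution (R2), Dmitri Andersen is treated as also owning Ha-eun Andersen's interest in Slate Mining NL, giving 59% + 41% = 100%.
By sibling attribution (R2), Dmitri Andersen is treated as also owning Ha-eun Andersen's interest in Halcyon Industries Corp, giving 42% + 18% = 60%.
Chain via Slate Mining NL (R3): 100% × 38% = 38% of Silverbay Partners LP.
Chain via Halcyon Industries Corp. (R3): 60% × 18% = 10.8% of Silverbay Partners LP.
Aggregating (R1): 38% + 10.8% = 48.8%.
48.8% exceeds the 10% threshold, so Dmitri is a related party to Silverbay Partners LP.

Yes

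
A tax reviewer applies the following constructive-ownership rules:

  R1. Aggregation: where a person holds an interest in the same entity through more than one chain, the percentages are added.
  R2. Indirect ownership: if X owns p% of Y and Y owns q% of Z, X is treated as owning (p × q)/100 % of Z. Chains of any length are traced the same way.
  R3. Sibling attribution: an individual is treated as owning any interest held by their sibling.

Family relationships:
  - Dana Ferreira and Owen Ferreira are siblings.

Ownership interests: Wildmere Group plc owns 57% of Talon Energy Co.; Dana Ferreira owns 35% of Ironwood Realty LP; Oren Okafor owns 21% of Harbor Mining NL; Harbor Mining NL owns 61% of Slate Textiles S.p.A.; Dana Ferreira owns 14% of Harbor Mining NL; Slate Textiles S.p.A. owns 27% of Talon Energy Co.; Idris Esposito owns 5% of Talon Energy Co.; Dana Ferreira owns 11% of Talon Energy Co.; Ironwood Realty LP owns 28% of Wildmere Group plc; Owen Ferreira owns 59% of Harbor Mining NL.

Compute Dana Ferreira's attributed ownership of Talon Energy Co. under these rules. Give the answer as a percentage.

By sibling attribution (R3), Dana Ferreira is treated as also owning Owen Ferreira's interest in Harbor Mining NL, giving 14% + 59% = 73%.
Chain via Ironwood Realty LP → Wildmere Group plc (R2): 35% × 28% × 57% = 5.586% of Talon Energy Co.
Chain via Harbor Mining NL → Slate Textiles S.p.A. (R2): 73% × 61% × 27% = 12.0231% of Talon Energy Co.
Direct interest in Talon Energy Co: 11%.
Aggregating (R1): 5.586% + 12.0231% + 11% = 28.6091%.

28.6091%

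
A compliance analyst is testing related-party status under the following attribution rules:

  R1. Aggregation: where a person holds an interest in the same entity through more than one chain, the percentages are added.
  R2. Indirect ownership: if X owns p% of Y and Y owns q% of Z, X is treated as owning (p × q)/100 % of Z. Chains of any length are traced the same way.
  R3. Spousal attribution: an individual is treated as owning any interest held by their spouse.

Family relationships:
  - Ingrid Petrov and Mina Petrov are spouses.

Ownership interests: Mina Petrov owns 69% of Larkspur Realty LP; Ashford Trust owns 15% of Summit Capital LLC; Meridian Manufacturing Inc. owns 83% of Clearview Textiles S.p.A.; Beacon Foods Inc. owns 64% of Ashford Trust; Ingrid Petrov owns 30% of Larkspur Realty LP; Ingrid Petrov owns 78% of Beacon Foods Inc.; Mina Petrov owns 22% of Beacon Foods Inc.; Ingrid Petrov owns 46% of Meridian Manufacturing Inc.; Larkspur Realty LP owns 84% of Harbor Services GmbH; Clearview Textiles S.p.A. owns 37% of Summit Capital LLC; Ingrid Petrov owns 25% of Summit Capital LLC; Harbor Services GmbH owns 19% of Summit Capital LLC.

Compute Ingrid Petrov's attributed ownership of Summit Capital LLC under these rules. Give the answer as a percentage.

By spousal attribution (R3), Ingrid Petrov is treated as also owning Mina Petrov's interest in Larkspur Realty LP, giving 30% + 69% = 99%.
By spousal attribution (R3), Ingrid Petrov is treated as also owning Mina Petrov's interest in Beacon Foods Inc, giving 78% + 22% = 100%.
Chain via Larkspur Realty LP → Harbor Services GmbH (R2): 99% × 84% × 19% = 15.8004% of Summit Capital LLC.
Chain via Beacon Foods Inc. → Ashford Trust (R2): 100% × 64% × 15% = 9.6% of Summit Capital LLC.
Chain via Meridian Manufacturing Inc. → Clearview Textiles S.p.A. (R2): 46% × 83% × 37% = 14.1266% of Summit Capital LLC.
Direct interest in Summit Capital LLC: 25%.
Aggregating (R1): 15.8004% + 9.6% + 14.1266% + 25% = 64.527%.

64.527%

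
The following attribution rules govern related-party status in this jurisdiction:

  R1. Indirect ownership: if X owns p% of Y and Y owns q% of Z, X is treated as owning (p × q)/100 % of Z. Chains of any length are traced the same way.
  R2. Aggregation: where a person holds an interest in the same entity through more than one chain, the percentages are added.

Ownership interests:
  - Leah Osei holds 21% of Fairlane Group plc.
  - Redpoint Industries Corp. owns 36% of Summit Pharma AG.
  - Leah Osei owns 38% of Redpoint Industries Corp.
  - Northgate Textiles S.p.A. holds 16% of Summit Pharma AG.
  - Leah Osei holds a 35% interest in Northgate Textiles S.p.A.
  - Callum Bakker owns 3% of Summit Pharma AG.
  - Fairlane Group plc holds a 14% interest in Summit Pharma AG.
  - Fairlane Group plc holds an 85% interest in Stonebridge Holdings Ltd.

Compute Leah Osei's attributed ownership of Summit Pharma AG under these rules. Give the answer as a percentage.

Chain via Fairlane Group plc (R1): 21% × 14% = 2.94% of Summit Pharma AG.
Chain via Northgate Textiles S.p.A. (R1): 35% × 16% = 5.6% of Summit Pharma AG.
Chain via Redpoint Industries Corp. (R1): 38% × 36% = 13.68% of Summit Pharma AG.
Aggregating (R2): 2.94% + 5.6% + 13.68% = 22.22%.

22.22%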